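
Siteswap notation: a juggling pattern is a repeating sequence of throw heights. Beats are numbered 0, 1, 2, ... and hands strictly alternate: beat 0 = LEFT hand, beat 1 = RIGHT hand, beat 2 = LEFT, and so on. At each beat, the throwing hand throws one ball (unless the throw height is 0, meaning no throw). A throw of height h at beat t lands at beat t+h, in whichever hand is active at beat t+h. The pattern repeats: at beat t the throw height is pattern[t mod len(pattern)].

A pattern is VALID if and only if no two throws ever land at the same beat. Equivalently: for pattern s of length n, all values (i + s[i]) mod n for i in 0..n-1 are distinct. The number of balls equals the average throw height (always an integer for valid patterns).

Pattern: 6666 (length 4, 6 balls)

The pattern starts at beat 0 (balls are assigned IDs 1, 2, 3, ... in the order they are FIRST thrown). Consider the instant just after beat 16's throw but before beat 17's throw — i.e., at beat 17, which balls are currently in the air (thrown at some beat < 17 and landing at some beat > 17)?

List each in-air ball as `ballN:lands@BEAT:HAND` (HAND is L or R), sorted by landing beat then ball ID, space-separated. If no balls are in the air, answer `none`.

Beat 0 (L): throw ball1 h=6 -> lands@6:L; in-air after throw: [b1@6:L]
Beat 1 (R): throw ball2 h=6 -> lands@7:R; in-air after throw: [b1@6:L b2@7:R]
Beat 2 (L): throw ball3 h=6 -> lands@8:L; in-air after throw: [b1@6:L b2@7:R b3@8:L]
Beat 3 (R): throw ball4 h=6 -> lands@9:R; in-air after throw: [b1@6:L b2@7:R b3@8:L b4@9:R]
Beat 4 (L): throw ball5 h=6 -> lands@10:L; in-air after throw: [b1@6:L b2@7:R b3@8:L b4@9:R b5@10:L]
Beat 5 (R): throw ball6 h=6 -> lands@11:R; in-air after throw: [b1@6:L b2@7:R b3@8:L b4@9:R b5@10:L b6@11:R]
Beat 6 (L): throw ball1 h=6 -> lands@12:L; in-air after throw: [b2@7:R b3@8:L b4@9:R b5@10:L b6@11:R b1@12:L]
Beat 7 (R): throw ball2 h=6 -> lands@13:R; in-air after throw: [b3@8:L b4@9:R b5@10:L b6@11:R b1@12:L b2@13:R]
Beat 8 (L): throw ball3 h=6 -> lands@14:L; in-air after throw: [b4@9:R b5@10:L b6@11:R b1@12:L b2@13:R b3@14:L]
Beat 9 (R): throw ball4 h=6 -> lands@15:R; in-air after throw: [b5@10:L b6@11:R b1@12:L b2@13:R b3@14:L b4@15:R]
Beat 10 (L): throw ball5 h=6 -> lands@16:L; in-air after throw: [b6@11:R b1@12:L b2@13:R b3@14:L b4@15:R b5@16:L]
Beat 11 (R): throw ball6 h=6 -> lands@17:R; in-air after throw: [b1@12:L b2@13:R b3@14:L b4@15:R b5@16:L b6@17:R]
Beat 12 (L): throw ball1 h=6 -> lands@18:L; in-air after throw: [b2@13:R b3@14:L b4@15:R b5@16:L b6@17:R b1@18:L]
Beat 13 (R): throw ball2 h=6 -> lands@19:R; in-air after throw: [b3@14:L b4@15:R b5@16:L b6@17:R b1@18:L b2@19:R]
Beat 14 (L): throw ball3 h=6 -> lands@20:L; in-air after throw: [b4@15:R b5@16:L b6@17:R b1@18:L b2@19:R b3@20:L]
Beat 15 (R): throw ball4 h=6 -> lands@21:R; in-air after throw: [b5@16:L b6@17:R b1@18:L b2@19:R b3@20:L b4@21:R]
Beat 16 (L): throw ball5 h=6 -> lands@22:L; in-air after throw: [b6@17:R b1@18:L b2@19:R b3@20:L b4@21:R b5@22:L]
Beat 17 (R): throw ball6 h=6 -> lands@23:R; in-air after throw: [b1@18:L b2@19:R b3@20:L b4@21:R b5@22:L b6@23:R]

Answer: ball1:lands@18:L ball2:lands@19:R ball3:lands@20:L ball4:lands@21:R ball5:lands@22:L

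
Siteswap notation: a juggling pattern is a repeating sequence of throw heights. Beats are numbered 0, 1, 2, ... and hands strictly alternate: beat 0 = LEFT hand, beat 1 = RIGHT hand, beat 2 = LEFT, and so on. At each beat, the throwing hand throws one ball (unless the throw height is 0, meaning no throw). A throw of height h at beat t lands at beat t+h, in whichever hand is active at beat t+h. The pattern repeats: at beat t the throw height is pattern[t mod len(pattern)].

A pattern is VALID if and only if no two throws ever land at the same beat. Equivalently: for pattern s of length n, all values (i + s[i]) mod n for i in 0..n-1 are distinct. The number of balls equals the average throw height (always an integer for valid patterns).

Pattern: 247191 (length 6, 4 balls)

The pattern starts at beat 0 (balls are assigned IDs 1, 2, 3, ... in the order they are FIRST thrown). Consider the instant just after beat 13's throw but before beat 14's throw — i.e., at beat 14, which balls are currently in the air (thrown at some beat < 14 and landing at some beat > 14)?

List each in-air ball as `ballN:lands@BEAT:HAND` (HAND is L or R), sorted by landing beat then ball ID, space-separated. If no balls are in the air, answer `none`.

Answer: ball2:lands@15:R ball3:lands@17:R ball1:lands@19:R

Derivation:
Beat 0 (L): throw ball1 h=2 -> lands@2:L; in-air after throw: [b1@2:L]
Beat 1 (R): throw ball2 h=4 -> lands@5:R; in-air after throw: [b1@2:L b2@5:R]
Beat 2 (L): throw ball1 h=7 -> lands@9:R; in-air after throw: [b2@5:R b1@9:R]
Beat 3 (R): throw ball3 h=1 -> lands@4:L; in-air after throw: [b3@4:L b2@5:R b1@9:R]
Beat 4 (L): throw ball3 h=9 -> lands@13:R; in-air after throw: [b2@5:R b1@9:R b3@13:R]
Beat 5 (R): throw ball2 h=1 -> lands@6:L; in-air after throw: [b2@6:L b1@9:R b3@13:R]
Beat 6 (L): throw ball2 h=2 -> lands@8:L; in-air after throw: [b2@8:L b1@9:R b3@13:R]
Beat 7 (R): throw ball4 h=4 -> lands@11:R; in-air after throw: [b2@8:L b1@9:R b4@11:R b3@13:R]
Beat 8 (L): throw ball2 h=7 -> lands@15:R; in-air after throw: [b1@9:R b4@11:R b3@13:R b2@15:R]
Beat 9 (R): throw ball1 h=1 -> lands@10:L; in-air after throw: [b1@10:L b4@11:R b3@13:R b2@15:R]
Beat 10 (L): throw ball1 h=9 -> lands@19:R; in-air after throw: [b4@11:R b3@13:R b2@15:R b1@19:R]
Beat 11 (R): throw ball4 h=1 -> lands@12:L; in-air after throw: [b4@12:L b3@13:R b2@15:R b1@19:R]
Beat 12 (L): throw ball4 h=2 -> lands@14:L; in-air after throw: [b3@13:R b4@14:L b2@15:R b1@19:R]
Beat 13 (R): throw ball3 h=4 -> lands@17:R; in-air after throw: [b4@14:L b2@15:R b3@17:R b1@19:R]
Beat 14 (L): throw ball4 h=7 -> lands@21:R; in-air after throw: [b2@15:R b3@17:R b1@19:R b4@21:R]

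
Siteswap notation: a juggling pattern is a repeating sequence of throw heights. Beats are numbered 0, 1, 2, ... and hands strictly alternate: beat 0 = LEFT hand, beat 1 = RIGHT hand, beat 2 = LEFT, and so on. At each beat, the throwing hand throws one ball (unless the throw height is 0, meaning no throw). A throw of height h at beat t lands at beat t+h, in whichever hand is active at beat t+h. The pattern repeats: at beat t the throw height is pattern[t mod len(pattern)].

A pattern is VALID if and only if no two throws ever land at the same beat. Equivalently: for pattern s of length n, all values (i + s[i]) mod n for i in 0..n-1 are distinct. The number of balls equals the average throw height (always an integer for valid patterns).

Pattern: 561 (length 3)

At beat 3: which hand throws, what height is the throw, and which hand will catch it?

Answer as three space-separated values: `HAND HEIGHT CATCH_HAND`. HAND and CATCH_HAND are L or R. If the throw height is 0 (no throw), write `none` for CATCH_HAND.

Beat 3: 3 mod 2 = 1, so hand = R
Throw height = pattern[3 mod 3] = pattern[0] = 5
Lands at beat 3+5=8, 8 mod 2 = 0, so catch hand = L

Answer: R 5 L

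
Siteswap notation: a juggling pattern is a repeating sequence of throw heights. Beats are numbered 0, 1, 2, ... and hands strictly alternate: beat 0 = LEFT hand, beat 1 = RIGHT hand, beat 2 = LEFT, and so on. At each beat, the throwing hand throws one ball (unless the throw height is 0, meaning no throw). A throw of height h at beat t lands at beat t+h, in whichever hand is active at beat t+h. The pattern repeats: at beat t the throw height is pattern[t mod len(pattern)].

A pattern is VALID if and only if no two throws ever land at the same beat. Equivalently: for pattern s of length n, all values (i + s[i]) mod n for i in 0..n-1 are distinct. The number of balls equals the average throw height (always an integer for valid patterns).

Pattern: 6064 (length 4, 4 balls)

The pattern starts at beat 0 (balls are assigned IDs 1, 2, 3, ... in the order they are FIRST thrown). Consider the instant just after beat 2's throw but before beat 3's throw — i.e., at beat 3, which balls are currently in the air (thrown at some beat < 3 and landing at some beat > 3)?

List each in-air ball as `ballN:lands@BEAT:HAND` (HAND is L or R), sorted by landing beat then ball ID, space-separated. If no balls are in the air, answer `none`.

Answer: ball1:lands@6:L ball2:lands@8:L

Derivation:
Beat 0 (L): throw ball1 h=6 -> lands@6:L; in-air after throw: [b1@6:L]
Beat 2 (L): throw ball2 h=6 -> lands@8:L; in-air after throw: [b1@6:L b2@8:L]
Beat 3 (R): throw ball3 h=4 -> lands@7:R; in-air after throw: [b1@6:L b3@7:R b2@8:L]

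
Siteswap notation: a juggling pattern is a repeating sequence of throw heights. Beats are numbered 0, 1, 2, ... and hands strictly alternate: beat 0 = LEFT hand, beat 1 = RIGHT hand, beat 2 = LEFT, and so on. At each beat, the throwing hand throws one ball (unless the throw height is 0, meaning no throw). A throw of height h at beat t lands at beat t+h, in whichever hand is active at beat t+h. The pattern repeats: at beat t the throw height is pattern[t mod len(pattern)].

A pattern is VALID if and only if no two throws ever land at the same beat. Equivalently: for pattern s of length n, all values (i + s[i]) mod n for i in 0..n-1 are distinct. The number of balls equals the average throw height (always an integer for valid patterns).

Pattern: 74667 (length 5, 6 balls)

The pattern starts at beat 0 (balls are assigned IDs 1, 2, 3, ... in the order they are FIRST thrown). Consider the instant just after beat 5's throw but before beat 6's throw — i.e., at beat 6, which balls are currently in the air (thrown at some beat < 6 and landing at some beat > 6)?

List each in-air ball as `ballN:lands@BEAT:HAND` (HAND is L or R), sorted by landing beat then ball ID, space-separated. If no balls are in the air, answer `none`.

Beat 0 (L): throw ball1 h=7 -> lands@7:R; in-air after throw: [b1@7:R]
Beat 1 (R): throw ball2 h=4 -> lands@5:R; in-air after throw: [b2@5:R b1@7:R]
Beat 2 (L): throw ball3 h=6 -> lands@8:L; in-air after throw: [b2@5:R b1@7:R b3@8:L]
Beat 3 (R): throw ball4 h=6 -> lands@9:R; in-air after throw: [b2@5:R b1@7:R b3@8:L b4@9:R]
Beat 4 (L): throw ball5 h=7 -> lands@11:R; in-air after throw: [b2@5:R b1@7:R b3@8:L b4@9:R b5@11:R]
Beat 5 (R): throw ball2 h=7 -> lands@12:L; in-air after throw: [b1@7:R b3@8:L b4@9:R b5@11:R b2@12:L]
Beat 6 (L): throw ball6 h=4 -> lands@10:L; in-air after throw: [b1@7:R b3@8:L b4@9:R b6@10:L b5@11:R b2@12:L]

Answer: ball1:lands@7:R ball3:lands@8:L ball4:lands@9:R ball5:lands@11:R ball2:lands@12:L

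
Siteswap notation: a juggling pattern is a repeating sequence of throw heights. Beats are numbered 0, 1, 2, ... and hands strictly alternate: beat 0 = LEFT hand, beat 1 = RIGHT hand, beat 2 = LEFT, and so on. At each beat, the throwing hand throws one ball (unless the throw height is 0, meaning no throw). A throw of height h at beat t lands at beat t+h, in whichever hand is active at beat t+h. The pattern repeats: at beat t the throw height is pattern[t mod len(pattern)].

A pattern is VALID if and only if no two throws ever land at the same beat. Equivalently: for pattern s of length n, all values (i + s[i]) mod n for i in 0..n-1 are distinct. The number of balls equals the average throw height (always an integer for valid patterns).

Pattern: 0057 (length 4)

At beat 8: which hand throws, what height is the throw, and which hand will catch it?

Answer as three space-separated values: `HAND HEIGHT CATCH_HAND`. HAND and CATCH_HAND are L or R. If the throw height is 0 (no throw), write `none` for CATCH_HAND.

Beat 8: 8 mod 2 = 0, so hand = L
Throw height = pattern[8 mod 4] = pattern[0] = 0

Answer: L 0 none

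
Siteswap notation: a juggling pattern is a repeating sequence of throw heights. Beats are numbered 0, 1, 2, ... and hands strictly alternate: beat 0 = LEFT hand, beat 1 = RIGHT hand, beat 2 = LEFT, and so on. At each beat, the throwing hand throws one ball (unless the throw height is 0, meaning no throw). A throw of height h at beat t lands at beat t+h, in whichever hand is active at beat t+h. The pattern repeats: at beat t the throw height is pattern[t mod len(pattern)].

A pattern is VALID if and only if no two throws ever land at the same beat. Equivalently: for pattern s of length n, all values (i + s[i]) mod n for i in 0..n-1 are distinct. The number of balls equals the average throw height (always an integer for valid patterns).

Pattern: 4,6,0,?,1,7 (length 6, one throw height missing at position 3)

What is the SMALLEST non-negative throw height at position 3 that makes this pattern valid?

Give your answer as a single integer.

Answer: 0

Derivation:
i=0: (0 + 4) mod 6 = 4
i=1: (1 + 6) mod 6 = 1
i=2: (2 + 0) mod 6 = 2
i=3: s[i]=? (unknown)
i=4: (4 + 1) mod 6 = 5
i=5: (5 + 7) mod 6 = 0
Known residues: [0, 1, 2, 4, 5]; need a permutation of 0..5, so missing residue r = 3
Need (3 + s) mod 6 = 3; smallest s = (3 - 3) mod 6 = 0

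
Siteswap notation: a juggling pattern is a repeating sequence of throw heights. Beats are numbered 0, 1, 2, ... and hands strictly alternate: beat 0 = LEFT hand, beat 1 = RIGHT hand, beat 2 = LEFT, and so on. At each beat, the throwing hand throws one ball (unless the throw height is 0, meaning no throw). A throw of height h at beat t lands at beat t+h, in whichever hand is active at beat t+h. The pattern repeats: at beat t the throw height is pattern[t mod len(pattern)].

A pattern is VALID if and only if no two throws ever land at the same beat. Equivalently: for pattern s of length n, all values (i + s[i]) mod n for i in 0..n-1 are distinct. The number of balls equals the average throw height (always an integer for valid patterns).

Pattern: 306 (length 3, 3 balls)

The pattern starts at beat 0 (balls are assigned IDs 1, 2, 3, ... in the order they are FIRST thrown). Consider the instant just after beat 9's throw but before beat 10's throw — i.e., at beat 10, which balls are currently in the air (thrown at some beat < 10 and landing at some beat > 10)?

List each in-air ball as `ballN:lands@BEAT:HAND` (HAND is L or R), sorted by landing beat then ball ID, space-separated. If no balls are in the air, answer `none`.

Answer: ball3:lands@11:R ball1:lands@12:L ball2:lands@14:L

Derivation:
Beat 0 (L): throw ball1 h=3 -> lands@3:R; in-air after throw: [b1@3:R]
Beat 2 (L): throw ball2 h=6 -> lands@8:L; in-air after throw: [b1@3:R b2@8:L]
Beat 3 (R): throw ball1 h=3 -> lands@6:L; in-air after throw: [b1@6:L b2@8:L]
Beat 5 (R): throw ball3 h=6 -> lands@11:R; in-air after throw: [b1@6:L b2@8:L b3@11:R]
Beat 6 (L): throw ball1 h=3 -> lands@9:R; in-air after throw: [b2@8:L b1@9:R b3@11:R]
Beat 8 (L): throw ball2 h=6 -> lands@14:L; in-air after throw: [b1@9:R b3@11:R b2@14:L]
Beat 9 (R): throw ball1 h=3 -> lands@12:L; in-air after throw: [b3@11:R b1@12:L b2@14:L]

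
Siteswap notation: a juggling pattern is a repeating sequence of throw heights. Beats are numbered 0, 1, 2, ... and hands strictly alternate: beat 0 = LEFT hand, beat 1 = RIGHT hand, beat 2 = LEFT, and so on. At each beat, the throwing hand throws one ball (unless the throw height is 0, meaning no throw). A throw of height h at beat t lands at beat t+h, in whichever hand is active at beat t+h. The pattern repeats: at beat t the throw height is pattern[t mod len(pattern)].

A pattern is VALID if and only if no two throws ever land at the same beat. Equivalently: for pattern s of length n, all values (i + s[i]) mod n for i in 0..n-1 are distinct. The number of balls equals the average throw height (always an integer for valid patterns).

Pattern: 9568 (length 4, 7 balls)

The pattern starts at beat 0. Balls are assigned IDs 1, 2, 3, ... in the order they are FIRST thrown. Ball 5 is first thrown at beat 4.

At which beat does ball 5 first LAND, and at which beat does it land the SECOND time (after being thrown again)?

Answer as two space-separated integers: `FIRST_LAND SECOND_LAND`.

Answer: 13 18

Derivation:
Beat 0 (L): throw ball1 h=9 -> lands@9:R; in-air after throw: [b1@9:R]
Beat 1 (R): throw ball2 h=5 -> lands@6:L; in-air after throw: [b2@6:L b1@9:R]
Beat 2 (L): throw ball3 h=6 -> lands@8:L; in-air after throw: [b2@6:L b3@8:L b1@9:R]
Beat 3 (R): throw ball4 h=8 -> lands@11:R; in-air after throw: [b2@6:L b3@8:L b1@9:R b4@11:R]
Beat 4 (L): throw ball5 h=9 -> lands@13:R; in-air after throw: [b2@6:L b3@8:L b1@9:R b4@11:R b5@13:R]
Beat 5 (R): throw ball6 h=5 -> lands@10:L; in-air after throw: [b2@6:L b3@8:L b1@9:R b6@10:L b4@11:R b5@13:R]
Beat 6 (L): throw ball2 h=6 -> lands@12:L; in-air after throw: [b3@8:L b1@9:R b6@10:L b4@11:R b2@12:L b5@13:R]
Beat 7 (R): throw ball7 h=8 -> lands@15:R; in-air after throw: [b3@8:L b1@9:R b6@10:L b4@11:R b2@12:L b5@13:R b7@15:R]
Beat 8 (L): throw ball3 h=9 -> lands@17:R; in-air after throw: [b1@9:R b6@10:L b4@11:R b2@12:L b5@13:R b7@15:R b3@17:R]
Beat 9 (R): throw ball1 h=5 -> lands@14:L; in-air after throw: [b6@10:L b4@11:R b2@12:L b5@13:R b1@14:L b7@15:R b3@17:R]
Beat 10 (L): throw ball6 h=6 -> lands@16:L; in-air after throw: [b4@11:R b2@12:L b5@13:R b1@14:L b7@15:R b6@16:L b3@17:R]
Beat 11 (R): throw ball4 h=8 -> lands@19:R; in-air after throw: [b2@12:L b5@13:R b1@14:L b7@15:R b6@16:L b3@17:R b4@19:R]
Beat 12 (L): throw ball2 h=9 -> lands@21:R; in-air after throw: [b5@13:R b1@14:L b7@15:R b6@16:L b3@17:R b4@19:R b2@21:R]
Beat 13 (R): throw ball5 h=5 -> lands@18:L; in-air after throw: [b1@14:L b7@15:R b6@16:L b3@17:R b5@18:L b4@19:R b2@21:R]
Beat 14 (L): throw ball1 h=6 -> lands@20:L; in-air after throw: [b7@15:R b6@16:L b3@17:R b5@18:L b4@19:R b1@20:L b2@21:R]
Beat 15 (R): throw ball7 h=8 -> lands@23:R; in-air after throw: [b6@16:L b3@17:R b5@18:L b4@19:R b1@20:L b2@21:R b7@23:R]
Beat 16 (L): throw ball6 h=9 -> lands@25:R; in-air after throw: [b3@17:R b5@18:L b4@19:R b1@20:L b2@21:R b7@23:R b6@25:R]
Beat 17 (R): throw ball3 h=5 -> lands@22:L; in-air after throw: [b5@18:L b4@19:R b1@20:L b2@21:R b3@22:L b7@23:R b6@25:R]
Beat 18 (L): throw ball5 h=6 -> lands@24:L; in-air after throw: [b4@19:R b1@20:L b2@21:R b3@22:L b7@23:R b5@24:L b6@25:R]
Ball 5: thrown@4 h=9 -> first land @13; rethrown@13 h=5 -> second land @18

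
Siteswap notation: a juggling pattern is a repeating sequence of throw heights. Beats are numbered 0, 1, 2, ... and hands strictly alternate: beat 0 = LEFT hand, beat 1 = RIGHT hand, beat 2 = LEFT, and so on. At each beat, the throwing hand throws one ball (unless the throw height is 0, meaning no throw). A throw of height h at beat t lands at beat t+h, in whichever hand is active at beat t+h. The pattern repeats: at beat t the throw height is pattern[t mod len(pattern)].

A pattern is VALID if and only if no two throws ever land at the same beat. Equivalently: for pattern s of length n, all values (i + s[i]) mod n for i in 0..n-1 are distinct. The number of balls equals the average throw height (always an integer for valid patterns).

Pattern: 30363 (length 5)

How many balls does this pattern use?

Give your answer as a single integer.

Pattern = [3, 0, 3, 6, 3], length n = 5
  position 0: throw height = 3, running sum = 3
  position 1: throw height = 0, running sum = 3
  position 2: throw height = 3, running sum = 6
  position 3: throw height = 6, running sum = 12
  position 4: throw height = 3, running sum = 15
Total sum = 15; balls = sum / n = 15 / 5 = 3

Answer: 3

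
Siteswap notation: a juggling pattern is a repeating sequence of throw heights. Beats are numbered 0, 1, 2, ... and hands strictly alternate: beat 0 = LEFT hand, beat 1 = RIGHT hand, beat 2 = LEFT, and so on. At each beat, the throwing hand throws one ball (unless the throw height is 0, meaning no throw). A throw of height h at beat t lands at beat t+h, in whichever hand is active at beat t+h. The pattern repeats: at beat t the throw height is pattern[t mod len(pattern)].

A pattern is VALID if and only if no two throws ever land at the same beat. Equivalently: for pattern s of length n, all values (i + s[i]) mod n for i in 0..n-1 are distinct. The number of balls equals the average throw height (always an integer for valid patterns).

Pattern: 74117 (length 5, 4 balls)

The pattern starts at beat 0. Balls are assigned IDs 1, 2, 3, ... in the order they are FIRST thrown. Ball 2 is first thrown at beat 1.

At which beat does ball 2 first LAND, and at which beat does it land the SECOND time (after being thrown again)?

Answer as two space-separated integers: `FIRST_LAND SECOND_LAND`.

Beat 0 (L): throw ball1 h=7 -> lands@7:R; in-air after throw: [b1@7:R]
Beat 1 (R): throw ball2 h=4 -> lands@5:R; in-air after throw: [b2@5:R b1@7:R]
Beat 2 (L): throw ball3 h=1 -> lands@3:R; in-air after throw: [b3@3:R b2@5:R b1@7:R]
Beat 3 (R): throw ball3 h=1 -> lands@4:L; in-air after throw: [b3@4:L b2@5:R b1@7:R]
Beat 4 (L): throw ball3 h=7 -> lands@11:R; in-air after throw: [b2@5:R b1@7:R b3@11:R]
Beat 5 (R): throw ball2 h=7 -> lands@12:L; in-air after throw: [b1@7:R b3@11:R b2@12:L]
Beat 6 (L): throw ball4 h=4 -> lands@10:L; in-air after throw: [b1@7:R b4@10:L b3@11:R b2@12:L]
Beat 7 (R): throw ball1 h=1 -> lands@8:L; in-air after throw: [b1@8:L b4@10:L b3@11:R b2@12:L]
Beat 8 (L): throw ball1 h=1 -> lands@9:R; in-air after throw: [b1@9:R b4@10:L b3@11:R b2@12:L]
Beat 9 (R): throw ball1 h=7 -> lands@16:L; in-air after throw: [b4@10:L b3@11:R b2@12:L b1@16:L]
Beat 10 (L): throw ball4 h=7 -> lands@17:R; in-air after throw: [b3@11:R b2@12:L b1@16:L b4@17:R]
Beat 11 (R): throw ball3 h=4 -> lands@15:R; in-air after throw: [b2@12:L b3@15:R b1@16:L b4@17:R]
Beat 12 (L): throw ball2 h=1 -> lands@13:R; in-air after throw: [b2@13:R b3@15:R b1@16:L b4@17:R]
Ball 2: thrown@1 h=4 -> first land @5; rethrown@5 h=7 -> second land @12

Answer: 5 12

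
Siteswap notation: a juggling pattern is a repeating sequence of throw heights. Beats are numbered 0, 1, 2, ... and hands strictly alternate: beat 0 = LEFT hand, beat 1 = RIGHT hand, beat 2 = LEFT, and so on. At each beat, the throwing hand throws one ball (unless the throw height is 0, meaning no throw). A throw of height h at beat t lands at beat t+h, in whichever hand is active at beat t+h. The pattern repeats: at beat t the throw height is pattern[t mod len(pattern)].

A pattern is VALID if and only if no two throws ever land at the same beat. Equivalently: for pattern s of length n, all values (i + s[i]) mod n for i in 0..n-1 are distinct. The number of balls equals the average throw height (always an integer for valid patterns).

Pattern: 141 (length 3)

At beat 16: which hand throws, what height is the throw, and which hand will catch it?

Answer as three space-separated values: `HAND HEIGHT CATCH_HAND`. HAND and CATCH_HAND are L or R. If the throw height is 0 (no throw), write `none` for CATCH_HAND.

Beat 16: 16 mod 2 = 0, so hand = L
Throw height = pattern[16 mod 3] = pattern[1] = 4
Lands at beat 16+4=20, 20 mod 2 = 0, so catch hand = L

Answer: L 4 L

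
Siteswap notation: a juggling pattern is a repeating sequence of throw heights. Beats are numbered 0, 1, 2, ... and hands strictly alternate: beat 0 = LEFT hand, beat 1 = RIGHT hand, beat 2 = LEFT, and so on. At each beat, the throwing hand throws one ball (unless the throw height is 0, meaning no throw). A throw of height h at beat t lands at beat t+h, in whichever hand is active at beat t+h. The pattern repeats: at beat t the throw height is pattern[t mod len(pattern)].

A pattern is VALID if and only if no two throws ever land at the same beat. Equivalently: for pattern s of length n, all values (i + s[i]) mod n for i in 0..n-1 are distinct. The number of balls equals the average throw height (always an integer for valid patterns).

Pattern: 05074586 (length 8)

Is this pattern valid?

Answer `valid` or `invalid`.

Answer: invalid

Derivation:
i=0: (i + s[i]) mod n = (0 + 0) mod 8 = 0
i=1: (i + s[i]) mod n = (1 + 5) mod 8 = 6
i=2: (i + s[i]) mod n = (2 + 0) mod 8 = 2
i=3: (i + s[i]) mod n = (3 + 7) mod 8 = 2
i=4: (i + s[i]) mod n = (4 + 4) mod 8 = 0
i=5: (i + s[i]) mod n = (5 + 5) mod 8 = 2
i=6: (i + s[i]) mod n = (6 + 8) mod 8 = 6
i=7: (i + s[i]) mod n = (7 + 6) mod 8 = 5
Residues: [0, 6, 2, 2, 0, 2, 6, 5], distinct: False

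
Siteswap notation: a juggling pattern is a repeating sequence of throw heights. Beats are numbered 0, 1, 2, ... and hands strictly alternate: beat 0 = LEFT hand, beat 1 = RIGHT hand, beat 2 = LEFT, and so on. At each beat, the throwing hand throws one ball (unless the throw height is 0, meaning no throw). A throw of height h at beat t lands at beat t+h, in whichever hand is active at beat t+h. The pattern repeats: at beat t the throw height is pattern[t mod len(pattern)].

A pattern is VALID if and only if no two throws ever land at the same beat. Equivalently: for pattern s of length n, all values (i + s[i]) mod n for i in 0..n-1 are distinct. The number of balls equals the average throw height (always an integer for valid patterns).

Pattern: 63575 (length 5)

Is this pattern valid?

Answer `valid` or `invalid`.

i=0: (i + s[i]) mod n = (0 + 6) mod 5 = 1
i=1: (i + s[i]) mod n = (1 + 3) mod 5 = 4
i=2: (i + s[i]) mod n = (2 + 5) mod 5 = 2
i=3: (i + s[i]) mod n = (3 + 7) mod 5 = 0
i=4: (i + s[i]) mod n = (4 + 5) mod 5 = 4
Residues: [1, 4, 2, 0, 4], distinct: False

Answer: invalid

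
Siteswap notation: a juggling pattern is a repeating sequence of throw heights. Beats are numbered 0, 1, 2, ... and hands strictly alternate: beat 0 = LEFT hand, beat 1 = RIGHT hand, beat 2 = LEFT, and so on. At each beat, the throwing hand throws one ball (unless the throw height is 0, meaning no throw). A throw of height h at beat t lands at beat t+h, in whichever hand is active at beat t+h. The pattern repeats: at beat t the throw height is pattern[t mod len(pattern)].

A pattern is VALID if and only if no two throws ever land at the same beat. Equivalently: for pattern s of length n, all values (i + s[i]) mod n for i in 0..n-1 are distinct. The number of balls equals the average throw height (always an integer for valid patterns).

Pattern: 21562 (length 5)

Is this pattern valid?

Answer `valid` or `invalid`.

Answer: invalid

Derivation:
i=0: (i + s[i]) mod n = (0 + 2) mod 5 = 2
i=1: (i + s[i]) mod n = (1 + 1) mod 5 = 2
i=2: (i + s[i]) mod n = (2 + 5) mod 5 = 2
i=3: (i + s[i]) mod n = (3 + 6) mod 5 = 4
i=4: (i + s[i]) mod n = (4 + 2) mod 5 = 1
Residues: [2, 2, 2, 4, 1], distinct: False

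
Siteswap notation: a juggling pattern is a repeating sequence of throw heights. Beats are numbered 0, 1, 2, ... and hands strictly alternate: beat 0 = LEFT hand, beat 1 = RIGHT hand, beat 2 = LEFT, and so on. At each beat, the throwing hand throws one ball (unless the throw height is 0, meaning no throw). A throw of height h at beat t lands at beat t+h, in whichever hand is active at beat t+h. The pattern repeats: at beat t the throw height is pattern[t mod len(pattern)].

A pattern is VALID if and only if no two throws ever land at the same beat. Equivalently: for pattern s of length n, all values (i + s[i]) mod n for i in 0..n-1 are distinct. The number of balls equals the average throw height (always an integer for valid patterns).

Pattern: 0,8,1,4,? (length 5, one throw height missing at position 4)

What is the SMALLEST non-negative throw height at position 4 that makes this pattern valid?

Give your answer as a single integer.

Answer: 2

Derivation:
i=0: (0 + 0) mod 5 = 0
i=1: (1 + 8) mod 5 = 4
i=2: (2 + 1) mod 5 = 3
i=3: (3 + 4) mod 5 = 2
i=4: s[i]=? (unknown)
Known residues: [0, 2, 3, 4]; need a permutation of 0..4, so missing residue r = 1
Need (4 + s) mod 5 = 1; smallest s = (1 - 4) mod 5 = 2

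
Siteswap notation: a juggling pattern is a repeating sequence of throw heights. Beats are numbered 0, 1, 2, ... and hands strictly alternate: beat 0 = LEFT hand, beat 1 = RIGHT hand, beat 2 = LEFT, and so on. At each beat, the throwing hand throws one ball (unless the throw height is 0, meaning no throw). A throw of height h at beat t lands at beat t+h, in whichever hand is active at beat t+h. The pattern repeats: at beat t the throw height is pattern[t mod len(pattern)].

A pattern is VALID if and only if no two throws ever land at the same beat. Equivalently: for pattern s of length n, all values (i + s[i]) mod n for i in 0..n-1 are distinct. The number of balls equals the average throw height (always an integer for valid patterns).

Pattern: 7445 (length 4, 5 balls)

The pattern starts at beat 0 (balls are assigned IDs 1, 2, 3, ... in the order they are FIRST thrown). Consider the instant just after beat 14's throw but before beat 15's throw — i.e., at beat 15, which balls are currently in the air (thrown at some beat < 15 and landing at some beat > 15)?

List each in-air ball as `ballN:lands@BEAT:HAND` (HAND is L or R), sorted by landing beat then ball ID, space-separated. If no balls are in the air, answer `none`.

Beat 0 (L): throw ball1 h=7 -> lands@7:R; in-air after throw: [b1@7:R]
Beat 1 (R): throw ball2 h=4 -> lands@5:R; in-air after throw: [b2@5:R b1@7:R]
Beat 2 (L): throw ball3 h=4 -> lands@6:L; in-air after throw: [b2@5:R b3@6:L b1@7:R]
Beat 3 (R): throw ball4 h=5 -> lands@8:L; in-air after throw: [b2@5:R b3@6:L b1@7:R b4@8:L]
Beat 4 (L): throw ball5 h=7 -> lands@11:R; in-air after throw: [b2@5:R b3@6:L b1@7:R b4@8:L b5@11:R]
Beat 5 (R): throw ball2 h=4 -> lands@9:R; in-air after throw: [b3@6:L b1@7:R b4@8:L b2@9:R b5@11:R]
Beat 6 (L): throw ball3 h=4 -> lands@10:L; in-air after throw: [b1@7:R b4@8:L b2@9:R b3@10:L b5@11:R]
Beat 7 (R): throw ball1 h=5 -> lands@12:L; in-air after throw: [b4@8:L b2@9:R b3@10:L b5@11:R b1@12:L]
Beat 8 (L): throw ball4 h=7 -> lands@15:R; in-air after throw: [b2@9:R b3@10:L b5@11:R b1@12:L b4@15:R]
Beat 9 (R): throw ball2 h=4 -> lands@13:R; in-air after throw: [b3@10:L b5@11:R b1@12:L b2@13:R b4@15:R]
Beat 10 (L): throw ball3 h=4 -> lands@14:L; in-air after throw: [b5@11:R b1@12:L b2@13:R b3@14:L b4@15:R]
Beat 11 (R): throw ball5 h=5 -> lands@16:L; in-air after throw: [b1@12:L b2@13:R b3@14:L b4@15:R b5@16:L]
Beat 12 (L): throw ball1 h=7 -> lands@19:R; in-air after throw: [b2@13:R b3@14:L b4@15:R b5@16:L b1@19:R]
Beat 13 (R): throw ball2 h=4 -> lands@17:R; in-air after throw: [b3@14:L b4@15:R b5@16:L b2@17:R b1@19:R]
Beat 14 (L): throw ball3 h=4 -> lands@18:L; in-air after throw: [b4@15:R b5@16:L b2@17:R b3@18:L b1@19:R]
Beat 15 (R): throw ball4 h=5 -> lands@20:L; in-air after throw: [b5@16:L b2@17:R b3@18:L b1@19:R b4@20:L]

Answer: ball5:lands@16:L ball2:lands@17:R ball3:lands@18:L ball1:lands@19:R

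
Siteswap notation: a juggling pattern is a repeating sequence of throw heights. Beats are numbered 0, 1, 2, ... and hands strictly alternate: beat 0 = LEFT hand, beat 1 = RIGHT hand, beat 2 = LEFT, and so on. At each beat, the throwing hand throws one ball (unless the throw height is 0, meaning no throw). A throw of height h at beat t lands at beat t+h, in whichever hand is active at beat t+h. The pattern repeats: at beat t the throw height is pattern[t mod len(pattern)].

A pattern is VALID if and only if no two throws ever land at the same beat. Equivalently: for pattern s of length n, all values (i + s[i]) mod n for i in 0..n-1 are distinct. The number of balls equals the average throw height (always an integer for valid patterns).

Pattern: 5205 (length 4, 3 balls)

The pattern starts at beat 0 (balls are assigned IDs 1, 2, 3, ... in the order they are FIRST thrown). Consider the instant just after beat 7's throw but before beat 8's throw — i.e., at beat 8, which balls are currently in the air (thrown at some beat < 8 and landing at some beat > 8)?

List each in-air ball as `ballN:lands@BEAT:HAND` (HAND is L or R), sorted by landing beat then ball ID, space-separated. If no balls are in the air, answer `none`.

Answer: ball3:lands@9:R ball1:lands@12:L

Derivation:
Beat 0 (L): throw ball1 h=5 -> lands@5:R; in-air after throw: [b1@5:R]
Beat 1 (R): throw ball2 h=2 -> lands@3:R; in-air after throw: [b2@3:R b1@5:R]
Beat 3 (R): throw ball2 h=5 -> lands@8:L; in-air after throw: [b1@5:R b2@8:L]
Beat 4 (L): throw ball3 h=5 -> lands@9:R; in-air after throw: [b1@5:R b2@8:L b3@9:R]
Beat 5 (R): throw ball1 h=2 -> lands@7:R; in-air after throw: [b1@7:R b2@8:L b3@9:R]
Beat 7 (R): throw ball1 h=5 -> lands@12:L; in-air after throw: [b2@8:L b3@9:R b1@12:L]
Beat 8 (L): throw ball2 h=5 -> lands@13:R; in-air after throw: [b3@9:R b1@12:L b2@13:R]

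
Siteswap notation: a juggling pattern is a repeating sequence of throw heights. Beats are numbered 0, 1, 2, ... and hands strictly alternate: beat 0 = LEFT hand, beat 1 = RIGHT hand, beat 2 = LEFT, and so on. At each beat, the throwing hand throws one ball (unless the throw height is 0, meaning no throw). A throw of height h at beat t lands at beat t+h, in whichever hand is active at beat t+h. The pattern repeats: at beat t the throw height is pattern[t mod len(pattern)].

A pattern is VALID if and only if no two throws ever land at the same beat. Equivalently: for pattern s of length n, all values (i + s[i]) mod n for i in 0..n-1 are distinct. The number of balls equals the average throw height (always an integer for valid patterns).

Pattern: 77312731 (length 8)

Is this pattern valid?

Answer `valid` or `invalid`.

Answer: invalid

Derivation:
i=0: (i + s[i]) mod n = (0 + 7) mod 8 = 7
i=1: (i + s[i]) mod n = (1 + 7) mod 8 = 0
i=2: (i + s[i]) mod n = (2 + 3) mod 8 = 5
i=3: (i + s[i]) mod n = (3 + 1) mod 8 = 4
i=4: (i + s[i]) mod n = (4 + 2) mod 8 = 6
i=5: (i + s[i]) mod n = (5 + 7) mod 8 = 4
i=6: (i + s[i]) mod n = (6 + 3) mod 8 = 1
i=7: (i + s[i]) mod n = (7 + 1) mod 8 = 0
Residues: [7, 0, 5, 4, 6, 4, 1, 0], distinct: False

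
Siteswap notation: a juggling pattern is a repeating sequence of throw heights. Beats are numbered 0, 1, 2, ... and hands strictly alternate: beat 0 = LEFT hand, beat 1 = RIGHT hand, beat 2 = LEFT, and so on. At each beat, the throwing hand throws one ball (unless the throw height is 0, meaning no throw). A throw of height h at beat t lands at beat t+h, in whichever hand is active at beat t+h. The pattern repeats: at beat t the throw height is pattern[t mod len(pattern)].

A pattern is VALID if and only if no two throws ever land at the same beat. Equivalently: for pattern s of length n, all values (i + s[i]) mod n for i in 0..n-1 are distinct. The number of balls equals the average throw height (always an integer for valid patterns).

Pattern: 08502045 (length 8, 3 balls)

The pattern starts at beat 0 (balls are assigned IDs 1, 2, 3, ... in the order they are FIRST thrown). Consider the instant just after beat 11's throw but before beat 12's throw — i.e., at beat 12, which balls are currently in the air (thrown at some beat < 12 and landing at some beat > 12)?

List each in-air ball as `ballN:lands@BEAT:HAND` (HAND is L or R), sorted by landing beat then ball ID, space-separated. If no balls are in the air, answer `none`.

Beat 1 (R): throw ball1 h=8 -> lands@9:R; in-air after throw: [b1@9:R]
Beat 2 (L): throw ball2 h=5 -> lands@7:R; in-air after throw: [b2@7:R b1@9:R]
Beat 4 (L): throw ball3 h=2 -> lands@6:L; in-air after throw: [b3@6:L b2@7:R b1@9:R]
Beat 6 (L): throw ball3 h=4 -> lands@10:L; in-air after throw: [b2@7:R b1@9:R b3@10:L]
Beat 7 (R): throw ball2 h=5 -> lands@12:L; in-air after throw: [b1@9:R b3@10:L b2@12:L]
Beat 9 (R): throw ball1 h=8 -> lands@17:R; in-air after throw: [b3@10:L b2@12:L b1@17:R]
Beat 10 (L): throw ball3 h=5 -> lands@15:R; in-air after throw: [b2@12:L b3@15:R b1@17:R]
Beat 12 (L): throw ball2 h=2 -> lands@14:L; in-air after throw: [b2@14:L b3@15:R b1@17:R]

Answer: ball3:lands@15:R ball1:lands@17:R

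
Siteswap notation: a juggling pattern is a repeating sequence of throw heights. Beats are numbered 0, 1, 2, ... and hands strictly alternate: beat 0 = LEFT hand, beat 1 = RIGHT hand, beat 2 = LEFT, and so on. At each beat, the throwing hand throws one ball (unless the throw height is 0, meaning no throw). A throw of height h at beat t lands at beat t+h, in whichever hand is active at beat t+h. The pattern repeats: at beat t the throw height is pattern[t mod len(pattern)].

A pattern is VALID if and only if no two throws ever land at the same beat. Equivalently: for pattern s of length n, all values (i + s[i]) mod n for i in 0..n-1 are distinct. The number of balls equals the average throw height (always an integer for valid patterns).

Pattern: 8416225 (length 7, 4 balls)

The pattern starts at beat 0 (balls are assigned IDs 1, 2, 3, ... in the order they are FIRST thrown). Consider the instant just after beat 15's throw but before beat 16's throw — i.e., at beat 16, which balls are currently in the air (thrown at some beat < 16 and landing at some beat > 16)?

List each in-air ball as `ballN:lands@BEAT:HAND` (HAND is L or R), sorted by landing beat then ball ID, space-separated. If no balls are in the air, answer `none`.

Answer: ball4:lands@18:L ball2:lands@19:R ball1:lands@22:L

Derivation:
Beat 0 (L): throw ball1 h=8 -> lands@8:L; in-air after throw: [b1@8:L]
Beat 1 (R): throw ball2 h=4 -> lands@5:R; in-air after throw: [b2@5:R b1@8:L]
Beat 2 (L): throw ball3 h=1 -> lands@3:R; in-air after throw: [b3@3:R b2@5:R b1@8:L]
Beat 3 (R): throw ball3 h=6 -> lands@9:R; in-air after throw: [b2@5:R b1@8:L b3@9:R]
Beat 4 (L): throw ball4 h=2 -> lands@6:L; in-air after throw: [b2@5:R b4@6:L b1@8:L b3@9:R]
Beat 5 (R): throw ball2 h=2 -> lands@7:R; in-air after throw: [b4@6:L b2@7:R b1@8:L b3@9:R]
Beat 6 (L): throw ball4 h=5 -> lands@11:R; in-air after throw: [b2@7:R b1@8:L b3@9:R b4@11:R]
Beat 7 (R): throw ball2 h=8 -> lands@15:R; in-air after throw: [b1@8:L b3@9:R b4@11:R b2@15:R]
Beat 8 (L): throw ball1 h=4 -> lands@12:L; in-air after throw: [b3@9:R b4@11:R b1@12:L b2@15:R]
Beat 9 (R): throw ball3 h=1 -> lands@10:L; in-air after throw: [b3@10:L b4@11:R b1@12:L b2@15:R]
Beat 10 (L): throw ball3 h=6 -> lands@16:L; in-air after throw: [b4@11:R b1@12:L b2@15:R b3@16:L]
Beat 11 (R): throw ball4 h=2 -> lands@13:R; in-air after throw: [b1@12:L b4@13:R b2@15:R b3@16:L]
Beat 12 (L): throw ball1 h=2 -> lands@14:L; in-air after throw: [b4@13:R b1@14:L b2@15:R b3@16:L]
Beat 13 (R): throw ball4 h=5 -> lands@18:L; in-air after throw: [b1@14:L b2@15:R b3@16:L b4@18:L]
Beat 14 (L): throw ball1 h=8 -> lands@22:L; in-air after throw: [b2@15:R b3@16:L b4@18:L b1@22:L]
Beat 15 (R): throw ball2 h=4 -> lands@19:R; in-air after throw: [b3@16:L b4@18:L b2@19:R b1@22:L]
Beat 16 (L): throw ball3 h=1 -> lands@17:R; in-air after throw: [b3@17:R b4@18:L b2@19:R b1@22:L]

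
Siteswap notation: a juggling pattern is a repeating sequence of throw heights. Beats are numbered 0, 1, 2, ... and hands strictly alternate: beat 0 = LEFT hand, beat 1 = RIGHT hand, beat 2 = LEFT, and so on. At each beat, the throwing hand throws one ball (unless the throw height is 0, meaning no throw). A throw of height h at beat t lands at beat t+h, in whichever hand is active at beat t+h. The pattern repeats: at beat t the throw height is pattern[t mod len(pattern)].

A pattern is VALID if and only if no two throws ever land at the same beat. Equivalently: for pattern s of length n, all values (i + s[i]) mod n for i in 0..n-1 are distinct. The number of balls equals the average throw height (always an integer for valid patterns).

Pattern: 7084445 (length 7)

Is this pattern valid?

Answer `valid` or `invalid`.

Answer: invalid

Derivation:
i=0: (i + s[i]) mod n = (0 + 7) mod 7 = 0
i=1: (i + s[i]) mod n = (1 + 0) mod 7 = 1
i=2: (i + s[i]) mod n = (2 + 8) mod 7 = 3
i=3: (i + s[i]) mod n = (3 + 4) mod 7 = 0
i=4: (i + s[i]) mod n = (4 + 4) mod 7 = 1
i=5: (i + s[i]) mod n = (5 + 4) mod 7 = 2
i=6: (i + s[i]) mod n = (6 + 5) mod 7 = 4
Residues: [0, 1, 3, 0, 1, 2, 4], distinct: False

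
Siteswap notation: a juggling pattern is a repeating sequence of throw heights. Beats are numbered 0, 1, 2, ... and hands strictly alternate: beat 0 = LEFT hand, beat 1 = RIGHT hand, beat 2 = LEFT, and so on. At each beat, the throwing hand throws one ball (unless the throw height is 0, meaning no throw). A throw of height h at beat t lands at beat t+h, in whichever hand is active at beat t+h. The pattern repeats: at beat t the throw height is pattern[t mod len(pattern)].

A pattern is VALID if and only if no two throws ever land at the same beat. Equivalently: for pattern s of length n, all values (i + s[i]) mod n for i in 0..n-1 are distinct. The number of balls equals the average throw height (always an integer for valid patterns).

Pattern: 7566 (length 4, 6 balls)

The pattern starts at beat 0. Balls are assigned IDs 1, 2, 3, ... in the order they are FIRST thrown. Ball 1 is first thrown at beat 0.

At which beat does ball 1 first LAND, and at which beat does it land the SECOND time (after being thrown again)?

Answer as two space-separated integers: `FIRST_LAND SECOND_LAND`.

Beat 0 (L): throw ball1 h=7 -> lands@7:R; in-air after throw: [b1@7:R]
Beat 1 (R): throw ball2 h=5 -> lands@6:L; in-air after throw: [b2@6:L b1@7:R]
Beat 2 (L): throw ball3 h=6 -> lands@8:L; in-air after throw: [b2@6:L b1@7:R b3@8:L]
Beat 3 (R): throw ball4 h=6 -> lands@9:R; in-air after throw: [b2@6:L b1@7:R b3@8:L b4@9:R]
Beat 4 (L): throw ball5 h=7 -> lands@11:R; in-air after throw: [b2@6:L b1@7:R b3@8:L b4@9:R b5@11:R]
Beat 5 (R): throw ball6 h=5 -> lands@10:L; in-air after throw: [b2@6:L b1@7:R b3@8:L b4@9:R b6@10:L b5@11:R]
Beat 6 (L): throw ball2 h=6 -> lands@12:L; in-air after throw: [b1@7:R b3@8:L b4@9:R b6@10:L b5@11:R b2@12:L]
Beat 7 (R): throw ball1 h=6 -> lands@13:R; in-air after throw: [b3@8:L b4@9:R b6@10:L b5@11:R b2@12:L b1@13:R]
Beat 8 (L): throw ball3 h=7 -> lands@15:R; in-air after throw: [b4@9:R b6@10:L b5@11:R b2@12:L b1@13:R b3@15:R]
Beat 9 (R): throw ball4 h=5 -> lands@14:L; in-air after throw: [b6@10:L b5@11:R b2@12:L b1@13:R b4@14:L b3@15:R]
Beat 10 (L): throw ball6 h=6 -> lands@16:L; in-air after throw: [b5@11:R b2@12:L b1@13:R b4@14:L b3@15:R b6@16:L]
Beat 11 (R): throw ball5 h=6 -> lands@17:R; in-air after throw: [b2@12:L b1@13:R b4@14:L b3@15:R b6@16:L b5@17:R]
Beat 12 (L): throw ball2 h=7 -> lands@19:R; in-air after throw: [b1@13:R b4@14:L b3@15:R b6@16:L b5@17:R b2@19:R]
Beat 13 (R): throw ball1 h=5 -> lands@18:L; in-air after throw: [b4@14:L b3@15:R b6@16:L b5@17:R b1@18:L b2@19:R]
Ball 1: thrown@0 h=7 -> first land @7; rethrown@7 h=6 -> second land @13

Answer: 7 13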